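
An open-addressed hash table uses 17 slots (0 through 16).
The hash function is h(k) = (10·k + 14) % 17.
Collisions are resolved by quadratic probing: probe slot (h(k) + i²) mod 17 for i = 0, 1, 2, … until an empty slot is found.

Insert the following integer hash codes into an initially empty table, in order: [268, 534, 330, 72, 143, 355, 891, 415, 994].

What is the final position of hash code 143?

Insert 268: h=8, slot 8 empty -> index 8.
Insert 534: h=16, slot 16 empty -> index 16.
Insert 330: h=16, slot 16 occupied -> index 0.
Insert 72: h=3, slot 3 empty -> index 3.
Insert 143: h=16, slots 16,0,3,8 occupied -> index 15.
Insert 355: h=11, slot 11 empty -> index 11.
Insert 891: h=16, slots 16,0,3,8,15 occupied -> index 7.
Insert 415: h=16, slots 16,0,3,8,15,7 occupied -> index 1.
Insert 994: h=9, slot 9 empty -> index 9.
Table: [330, 415, —, 72, —, —, —, 891, 268, 994, —, 355, —, —, —, 143, 534]

15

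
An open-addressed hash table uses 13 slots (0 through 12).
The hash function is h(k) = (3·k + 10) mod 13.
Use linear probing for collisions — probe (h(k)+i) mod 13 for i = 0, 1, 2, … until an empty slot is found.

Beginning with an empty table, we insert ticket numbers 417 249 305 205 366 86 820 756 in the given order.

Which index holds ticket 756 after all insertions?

Insert 417: h=0, slot 0 empty -> index 0.
Insert 249: h=3, slot 3 empty -> index 3.
Insert 305: h=2, slot 2 empty -> index 2.
Insert 205: h=1, slot 1 empty -> index 1.
Insert 366: h=3, slot 3 occupied -> index 4.
Insert 86: h=8, slot 8 empty -> index 8.
Insert 820: h=0, slots 0,1,2,3,4 occupied -> index 5.
Insert 756: h=3, slots 3,4,5 occupied -> index 6.
Table: [417, 205, 305, 249, 366, 820, 756, -, 86, -, -, -, -]

6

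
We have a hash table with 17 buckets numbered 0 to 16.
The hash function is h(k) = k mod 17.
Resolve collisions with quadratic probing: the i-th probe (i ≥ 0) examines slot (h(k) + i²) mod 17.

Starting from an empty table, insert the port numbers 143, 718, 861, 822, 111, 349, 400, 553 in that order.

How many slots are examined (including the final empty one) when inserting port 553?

4

143: h=7 -> slot 7
718: h=4 -> slot 4
861: h=11 -> slot 11
822: h=6 -> slot 6
111: h=9 -> slot 9
349: h=9, probe 9,10 -> slot 10
400: h=9, probe 9,10,13 -> slot 13
553: h=9, probe 9,10,13,1 -> slot 1
Table: [—, 553, —, —, 718, —, 822, 143, —, 111, 349, 861, —, 400, —, —, —]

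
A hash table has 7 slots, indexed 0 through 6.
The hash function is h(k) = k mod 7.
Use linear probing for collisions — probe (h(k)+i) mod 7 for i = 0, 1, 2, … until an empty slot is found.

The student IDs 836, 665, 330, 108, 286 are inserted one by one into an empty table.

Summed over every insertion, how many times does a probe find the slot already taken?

1

836 hashes to 3; slot 3 is free => place at 3.
665 hashes to 0; slot 0 is free => place at 0.
330 hashes to 1; slot 1 is free => place at 1.
108 hashes to 3; 3 taken => place at 4.
286 hashes to 6; slot 6 is free => place at 6.
Table: [665, 330, ∅, 836, 108, ∅, 286]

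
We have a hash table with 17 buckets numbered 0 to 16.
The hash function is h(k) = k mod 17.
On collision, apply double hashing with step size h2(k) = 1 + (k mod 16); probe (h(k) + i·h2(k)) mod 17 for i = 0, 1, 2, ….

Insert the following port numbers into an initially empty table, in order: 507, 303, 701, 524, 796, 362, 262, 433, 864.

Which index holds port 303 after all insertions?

13

507: h=14 => slot 14
303: h=14, h2=16, probe 14,13 => slot 13
701: h=4 => slot 4
524: h=14, h2=13, probe 14,10 => slot 10
796: h=14, h2=13, probe 14,10,6 => slot 6
362: h=5 => slot 5
262: h=7 => slot 7
433: h=8 => slot 8
864: h=14, h2=1, probe 14,15 => slot 15
Table: [—, —, —, —, 701, 362, 796, 262, 433, —, 524, —, —, 303, 507, 864, —]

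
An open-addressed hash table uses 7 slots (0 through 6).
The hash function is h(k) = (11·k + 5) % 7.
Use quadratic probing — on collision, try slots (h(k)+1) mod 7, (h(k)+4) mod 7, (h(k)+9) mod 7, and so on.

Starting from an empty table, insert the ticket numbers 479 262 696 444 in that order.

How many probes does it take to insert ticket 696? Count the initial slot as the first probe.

479 hashes to 3; slot 3 is free => place at 3.
262 hashes to 3; 3 taken => place at 4.
696 hashes to 3; 3,4 taken => place at 0.
444 hashes to 3; 3,4,0 taken => place at 5.
Table: [696, ∅, ∅, 479, 262, 444, ∅]

3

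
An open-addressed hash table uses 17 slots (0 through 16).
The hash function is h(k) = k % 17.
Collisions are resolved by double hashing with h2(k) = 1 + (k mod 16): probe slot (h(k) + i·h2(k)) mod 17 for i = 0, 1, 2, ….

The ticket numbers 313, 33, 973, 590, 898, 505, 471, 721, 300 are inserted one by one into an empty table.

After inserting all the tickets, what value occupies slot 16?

33

313 hashes to 7; slot 7 is free => place at 7.
33 hashes to 16; slot 16 is free => place at 16.
973 hashes to 4; slot 4 is free => place at 4.
590 hashes to 12; slot 12 is free => place at 12.
898 hashes to 14; slot 14 is free => place at 14.
505 hashes to 12, h2=10; 12 taken => place at 5.
471 hashes to 12, h2=8; 12 taken => place at 3.
721 hashes to 7, h2=2; 7 taken => place at 9.
300 hashes to 11; slot 11 is free => place at 11.
Table: [-, -, -, 471, 973, 505, -, 313, -, 721, -, 300, 590, -, 898, -, 33]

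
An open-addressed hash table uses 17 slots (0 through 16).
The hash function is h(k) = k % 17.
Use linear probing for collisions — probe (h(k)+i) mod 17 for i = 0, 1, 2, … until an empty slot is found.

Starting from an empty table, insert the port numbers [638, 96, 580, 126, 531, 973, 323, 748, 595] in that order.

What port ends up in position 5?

973

638 hashes to 9; slot 9 is free -> place at 9.
96 hashes to 11; slot 11 is free -> place at 11.
580 hashes to 2; slot 2 is free -> place at 2.
126 hashes to 7; slot 7 is free -> place at 7.
531 hashes to 4; slot 4 is free -> place at 4.
973 hashes to 4; 4 taken -> place at 5.
323 hashes to 0; slot 0 is free -> place at 0.
748 hashes to 0; 0 taken -> place at 1.
595 hashes to 0; 0,1,2 taken -> place at 3.
Table: [323, 748, 580, 595, 531, 973, ., 126, ., 638, ., 96, ., ., ., ., .]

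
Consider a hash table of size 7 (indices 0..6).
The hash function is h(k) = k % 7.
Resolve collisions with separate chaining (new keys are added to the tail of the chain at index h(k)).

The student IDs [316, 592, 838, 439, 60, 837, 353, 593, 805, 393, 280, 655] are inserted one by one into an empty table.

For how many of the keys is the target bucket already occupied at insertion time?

Insert 316: h=1, bucket 1 empty → new chain.
Insert 592: h=4, bucket 4 empty → new chain.
Insert 838: h=5, bucket 5 empty → new chain.
Insert 439: h=5, bucket 5 nonempty → append to chain.
Insert 60: h=4, bucket 4 nonempty → append to chain.
Insert 837: h=4, bucket 4 nonempty → append to chain.
Insert 353: h=3, bucket 3 empty → new chain.
Insert 593: h=5, bucket 5 nonempty → append to chain.
Insert 805: h=0, bucket 0 empty → new chain.
Insert 393: h=1, bucket 1 nonempty → append to chain.
Insert 280: h=0, bucket 0 nonempty → append to chain.
Insert 655: h=4, bucket 4 nonempty → append to chain.
Final buckets:
0: 805 -> 280
1: 316 -> 393
2: _
3: 353
4: 592 -> 60 -> 837 -> 655
5: 838 -> 439 -> 593
6: _

7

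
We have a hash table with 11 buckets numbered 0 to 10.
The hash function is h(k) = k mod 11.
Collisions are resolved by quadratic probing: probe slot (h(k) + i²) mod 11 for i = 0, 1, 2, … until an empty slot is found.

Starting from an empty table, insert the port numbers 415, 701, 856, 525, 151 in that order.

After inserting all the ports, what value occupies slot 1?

415: h=8 -> slot 8
701: h=8, probe 8,9 -> slot 9
856: h=9, probe 9,10 -> slot 10
525: h=8, probe 8,9,1 -> slot 1
151: h=8, probe 8,9,1,6 -> slot 6
Table: [∅, 525, ∅, ∅, ∅, ∅, 151, ∅, 415, 701, 856]

525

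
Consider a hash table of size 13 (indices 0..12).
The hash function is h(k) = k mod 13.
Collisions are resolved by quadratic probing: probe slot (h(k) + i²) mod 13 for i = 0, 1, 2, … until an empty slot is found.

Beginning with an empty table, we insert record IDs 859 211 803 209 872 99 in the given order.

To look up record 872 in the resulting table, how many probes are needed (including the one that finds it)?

859: h=1 => slot 1
211: h=3 => slot 3
803: h=10 => slot 10
209: h=1, probe 1,2 => slot 2
872: h=1, probe 1,2,5 => slot 5
99: h=8 => slot 8
Table: [., 859, 209, 211, ., 872, ., ., 99, ., 803, ., .]
Lookup 872: h=1, probe 1,2,5 → found at 5.

3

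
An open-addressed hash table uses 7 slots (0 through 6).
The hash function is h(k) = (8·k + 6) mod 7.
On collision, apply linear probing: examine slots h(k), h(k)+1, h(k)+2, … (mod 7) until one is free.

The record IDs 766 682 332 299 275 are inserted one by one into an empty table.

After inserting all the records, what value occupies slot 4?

766 hashes to 2; slot 2 is free => place at 2.
682 hashes to 2; 2 taken => place at 3.
332 hashes to 2; 2,3 taken => place at 4.
299 hashes to 4; 4 taken => place at 5.
275 hashes to 1; slot 1 is free => place at 1.
Table: [., 275, 766, 682, 332, 299, .]

332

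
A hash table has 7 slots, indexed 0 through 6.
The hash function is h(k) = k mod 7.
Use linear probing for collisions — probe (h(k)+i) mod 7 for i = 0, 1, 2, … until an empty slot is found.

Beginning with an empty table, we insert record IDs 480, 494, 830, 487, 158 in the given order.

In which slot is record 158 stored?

Insert 480: h=4, slot 4 empty => index 4.
Insert 494: h=4, slot 4 occupied => index 5.
Insert 830: h=4, slots 4,5 occupied => index 6.
Insert 487: h=4, slots 4,5,6 occupied => index 0.
Insert 158: h=4, slots 4,5,6,0 occupied => index 1.
Table: [487, 158, ∅, ∅, 480, 494, 830]

1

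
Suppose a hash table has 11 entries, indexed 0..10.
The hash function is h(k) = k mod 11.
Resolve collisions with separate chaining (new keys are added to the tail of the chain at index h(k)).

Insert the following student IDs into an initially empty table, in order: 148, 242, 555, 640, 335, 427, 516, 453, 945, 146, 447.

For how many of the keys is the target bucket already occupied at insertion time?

148 -> bucket 5
242 -> bucket 0
555 -> bucket 5 (collision)
640 -> bucket 2
335 -> bucket 5 (collision)
427 -> bucket 9
516 -> bucket 10
453 -> bucket 2 (collision)
945 -> bucket 10 (collision)
146 -> bucket 3
447 -> bucket 7
Final buckets:
0: 242
1: .
2: 640 -> 453
3: 146
4: .
5: 148 -> 555 -> 335
6: .
7: 447
8: .
9: 427
10: 516 -> 945

4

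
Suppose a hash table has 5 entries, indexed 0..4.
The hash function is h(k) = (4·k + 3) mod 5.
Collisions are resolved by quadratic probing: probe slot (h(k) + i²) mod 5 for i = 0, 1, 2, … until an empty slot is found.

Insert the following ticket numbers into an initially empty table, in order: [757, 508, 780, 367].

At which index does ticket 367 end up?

757: h=1 -> slot 1
508: h=0 -> slot 0
780: h=3 -> slot 3
367: h=1, probe 1,2 -> slot 2
Table: [508, 757, 367, 780, ∅]

2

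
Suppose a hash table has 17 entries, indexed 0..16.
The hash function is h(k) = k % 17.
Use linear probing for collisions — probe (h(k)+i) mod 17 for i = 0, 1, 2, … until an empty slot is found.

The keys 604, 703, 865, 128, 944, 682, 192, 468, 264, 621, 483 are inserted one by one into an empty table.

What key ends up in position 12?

604: h=9 -> slot 9
703: h=6 -> slot 6
865: h=15 -> slot 15
128: h=9, probe 9,10 -> slot 10
944: h=9, probe 9,10,11 -> slot 11
682: h=2 -> slot 2
192: h=5 -> slot 5
468: h=9, probe 9,10,11,12 -> slot 12
264: h=9, probe 9,10,11,12,13 -> slot 13
621: h=9, probe 9,10,11,12,13,14 -> slot 14
483: h=7 -> slot 7
Table: [-, -, 682, -, -, 192, 703, 483, -, 604, 128, 944, 468, 264, 621, 865, -]

468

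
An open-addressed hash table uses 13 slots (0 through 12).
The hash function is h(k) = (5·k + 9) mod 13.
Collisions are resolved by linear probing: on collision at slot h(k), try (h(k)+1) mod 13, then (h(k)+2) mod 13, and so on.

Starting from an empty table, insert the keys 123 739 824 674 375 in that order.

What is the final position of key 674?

Insert 123: h=0, slot 0 empty => index 0.
Insert 739: h=12, slot 12 empty => index 12.
Insert 824: h=8, slot 8 empty => index 8.
Insert 674: h=12, slots 12,0 occupied => index 1.
Insert 375: h=12, slots 12,0,1 occupied => index 2.
Table: [123, 674, 375, ∅, ∅, ∅, ∅, ∅, 824, ∅, ∅, ∅, 739]

1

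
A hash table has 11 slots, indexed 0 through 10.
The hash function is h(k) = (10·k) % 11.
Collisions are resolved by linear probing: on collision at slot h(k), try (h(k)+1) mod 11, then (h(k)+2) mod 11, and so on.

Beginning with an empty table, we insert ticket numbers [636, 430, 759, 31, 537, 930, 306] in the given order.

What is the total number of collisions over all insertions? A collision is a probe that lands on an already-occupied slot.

636: h=2 -> slot 2
430: h=10 -> slot 10
759: h=0 -> slot 0
31: h=2, probe 2,3 -> slot 3
537: h=2, probe 2,3,4 -> slot 4
930: h=5 -> slot 5
306: h=2, probe 2,3,4,5,6 -> slot 6
Table: [759, _, 636, 31, 537, 930, 306, _, _, _, 430]

7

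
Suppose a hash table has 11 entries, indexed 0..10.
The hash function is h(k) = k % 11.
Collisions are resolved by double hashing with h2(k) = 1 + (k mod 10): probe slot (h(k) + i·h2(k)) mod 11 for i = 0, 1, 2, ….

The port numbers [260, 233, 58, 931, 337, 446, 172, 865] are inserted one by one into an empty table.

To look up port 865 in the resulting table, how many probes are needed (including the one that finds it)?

260 hashes to 7; slot 7 is free → place at 7.
233 hashes to 2; slot 2 is free → place at 2.
58 hashes to 3; slot 3 is free → place at 3.
931 hashes to 7, h2=2; 7 taken → place at 9.
337 hashes to 7, h2=8; 7 taken → place at 4.
446 hashes to 6; slot 6 is free → place at 6.
172 hashes to 7, h2=3; 7 taken → place at 10.
865 hashes to 7, h2=6; 7,2 taken → place at 8.
Table: [-, -, 233, 58, 337, -, 446, 260, 865, 931, 172]
Lookup 865: h=7, h2=6, probe 7,2,8 → found at 8.

3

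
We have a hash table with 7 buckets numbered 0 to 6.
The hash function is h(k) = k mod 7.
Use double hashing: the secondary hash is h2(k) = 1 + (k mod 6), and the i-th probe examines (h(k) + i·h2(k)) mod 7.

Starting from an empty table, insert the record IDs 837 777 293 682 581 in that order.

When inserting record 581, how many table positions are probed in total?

3

837 hashes to 4; slot 4 is free => place at 4.
777 hashes to 0; slot 0 is free => place at 0.
293 hashes to 6; slot 6 is free => place at 6.
682 hashes to 3; slot 3 is free => place at 3.
581 hashes to 0, h2=6; 0,6 taken => place at 5.
Table: [777, —, —, 682, 837, 581, 293]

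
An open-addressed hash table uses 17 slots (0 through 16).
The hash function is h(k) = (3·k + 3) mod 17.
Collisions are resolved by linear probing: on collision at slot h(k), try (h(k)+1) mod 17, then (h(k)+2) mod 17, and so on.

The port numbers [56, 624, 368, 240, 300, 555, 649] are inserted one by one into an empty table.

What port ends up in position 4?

56: h=1 → slot 1
624: h=5 → slot 5
368: h=2 → slot 2
240: h=9 → slot 9
300: h=2, probe 2,3 → slot 3
555: h=2, probe 2,3,4 → slot 4
649: h=12 → slot 12
Table: [∅, 56, 368, 300, 555, 624, ∅, ∅, ∅, 240, ∅, ∅, 649, ∅, ∅, ∅, ∅]

555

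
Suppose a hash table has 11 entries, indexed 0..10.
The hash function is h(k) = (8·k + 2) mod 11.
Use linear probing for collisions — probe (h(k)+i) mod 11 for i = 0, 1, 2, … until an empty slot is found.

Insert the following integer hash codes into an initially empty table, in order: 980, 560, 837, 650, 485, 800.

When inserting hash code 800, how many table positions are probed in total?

4

980: h=10 => slot 10
560: h=5 => slot 5
837: h=10, probe 10,0 => slot 0
650: h=10, probe 10,0,1 => slot 1
485: h=10, probe 10,0,1,2 => slot 2
800: h=0, probe 0,1,2,3 => slot 3
Table: [837, 650, 485, 800, -, 560, -, -, -, -, 980]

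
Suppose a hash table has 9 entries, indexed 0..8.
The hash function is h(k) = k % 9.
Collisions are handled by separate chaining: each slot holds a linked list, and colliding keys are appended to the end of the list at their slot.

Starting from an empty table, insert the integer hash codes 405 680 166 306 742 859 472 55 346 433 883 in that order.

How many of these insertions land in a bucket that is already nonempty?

7

Insert 405: h=0, bucket 0 empty → new chain.
Insert 680: h=5, bucket 5 empty → new chain.
Insert 166: h=4, bucket 4 empty → new chain.
Insert 306: h=0, bucket 0 nonempty → append to chain.
Insert 742: h=4, bucket 4 nonempty → append to chain.
Insert 859: h=4, bucket 4 nonempty → append to chain.
Insert 472: h=4, bucket 4 nonempty → append to chain.
Insert 55: h=1, bucket 1 empty → new chain.
Insert 346: h=4, bucket 4 nonempty → append to chain.
Insert 433: h=1, bucket 1 nonempty → append to chain.
Insert 883: h=1, bucket 1 nonempty → append to chain.
Final buckets:
0: 405 -> 306
1: 55 -> 433 -> 883
2: _
3: _
4: 166 -> 742 -> 859 -> 472 -> 346
5: 680
6: _
7: _
8: _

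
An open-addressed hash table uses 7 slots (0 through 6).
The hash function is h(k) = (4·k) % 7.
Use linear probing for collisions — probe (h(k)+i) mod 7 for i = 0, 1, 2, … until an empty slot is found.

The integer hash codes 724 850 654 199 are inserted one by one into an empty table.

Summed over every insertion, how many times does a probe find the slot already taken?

724: h=5 -> slot 5
850: h=5, probe 5,6 -> slot 6
654: h=5, probe 5,6,0 -> slot 0
199: h=5, probe 5,6,0,1 -> slot 1
Table: [654, 199, -, -, -, 724, 850]

6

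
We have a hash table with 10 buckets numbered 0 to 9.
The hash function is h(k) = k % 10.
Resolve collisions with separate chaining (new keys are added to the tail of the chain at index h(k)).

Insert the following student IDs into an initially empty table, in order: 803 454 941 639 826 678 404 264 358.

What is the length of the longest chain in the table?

803 → bucket 3
454 → bucket 4
941 → bucket 1
639 → bucket 9
826 → bucket 6
678 → bucket 8
404 → bucket 4 (collision)
264 → bucket 4 (collision)
358 → bucket 8 (collision)
Final buckets:
0: —
1: 941
2: —
3: 803
4: 454 -> 404 -> 264
5: —
6: 826
7: —
8: 678 -> 358
9: 639

3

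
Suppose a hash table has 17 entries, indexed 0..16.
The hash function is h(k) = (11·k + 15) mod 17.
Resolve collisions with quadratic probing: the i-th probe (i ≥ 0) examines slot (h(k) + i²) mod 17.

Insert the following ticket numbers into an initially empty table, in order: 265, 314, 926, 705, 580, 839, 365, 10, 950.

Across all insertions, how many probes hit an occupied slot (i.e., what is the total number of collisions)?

8

265: h=6 => slot 6
314: h=1 => slot 1
926: h=1, probe 1,2 => slot 2
705: h=1, probe 1,2,5 => slot 5
580: h=3 => slot 3
839: h=13 => slot 13
365: h=1, probe 1,2,5,10 => slot 10
10: h=6, probe 6,7 => slot 7
950: h=10, probe 10,11 => slot 11
Table: [-, 314, 926, 580, -, 705, 265, 10, -, -, 365, 950, -, 839, -, -, -]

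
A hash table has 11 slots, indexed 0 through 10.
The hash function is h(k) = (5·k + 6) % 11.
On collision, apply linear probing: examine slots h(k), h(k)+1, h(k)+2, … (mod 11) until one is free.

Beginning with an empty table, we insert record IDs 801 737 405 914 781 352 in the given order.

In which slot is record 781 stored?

9

801: h=7 => slot 7
737: h=6 => slot 6
405: h=7, probe 7,8 => slot 8
914: h=0 => slot 0
781: h=6, probe 6,7,8,9 => slot 9
352: h=6, probe 6,7,8,9,10 => slot 10
Table: [914, ., ., ., ., ., 737, 801, 405, 781, 352]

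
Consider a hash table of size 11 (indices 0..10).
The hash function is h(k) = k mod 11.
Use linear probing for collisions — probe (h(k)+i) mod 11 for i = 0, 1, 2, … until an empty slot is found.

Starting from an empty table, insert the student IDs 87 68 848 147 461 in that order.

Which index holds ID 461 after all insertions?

87: h=10 -> slot 10
68: h=2 -> slot 2
848: h=1 -> slot 1
147: h=4 -> slot 4
461: h=10, probe 10,0 -> slot 0
Table: [461, 848, 68, _, 147, _, _, _, _, _, 87]

0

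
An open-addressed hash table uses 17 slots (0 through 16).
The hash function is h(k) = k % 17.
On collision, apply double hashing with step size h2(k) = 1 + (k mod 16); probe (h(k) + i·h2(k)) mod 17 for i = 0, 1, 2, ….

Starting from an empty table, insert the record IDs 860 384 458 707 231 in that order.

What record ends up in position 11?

860: h=10 -> slot 10
384: h=10, h2=1, probe 10,11 -> slot 11
458: h=16 -> slot 16
707: h=10, h2=4, probe 10,14 -> slot 14
231: h=10, h2=8, probe 10,1 -> slot 1
Table: [-, 231, -, -, -, -, -, -, -, -, 860, 384, -, -, 707, -, 458]

384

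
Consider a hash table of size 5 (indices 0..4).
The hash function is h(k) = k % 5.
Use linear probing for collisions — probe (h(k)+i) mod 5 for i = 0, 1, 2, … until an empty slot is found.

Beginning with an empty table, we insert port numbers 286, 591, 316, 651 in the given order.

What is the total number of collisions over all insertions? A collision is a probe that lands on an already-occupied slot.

6

286 hashes to 1; slot 1 is free -> place at 1.
591 hashes to 1; 1 taken -> place at 2.
316 hashes to 1; 1,2 taken -> place at 3.
651 hashes to 1; 1,2,3 taken -> place at 4.
Table: [_, 286, 591, 316, 651]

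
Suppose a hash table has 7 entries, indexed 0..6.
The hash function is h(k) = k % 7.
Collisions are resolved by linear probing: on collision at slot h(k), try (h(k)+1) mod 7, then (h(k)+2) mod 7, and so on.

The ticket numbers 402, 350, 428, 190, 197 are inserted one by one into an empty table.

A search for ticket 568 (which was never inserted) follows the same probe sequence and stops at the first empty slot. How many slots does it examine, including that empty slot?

402 hashes to 3; slot 3 is free -> place at 3.
350 hashes to 0; slot 0 is free -> place at 0.
428 hashes to 1; slot 1 is free -> place at 1.
190 hashes to 1; 1 taken -> place at 2.
197 hashes to 1; 1,2,3 taken -> place at 4.
Table: [350, 428, 190, 402, 197, -, -]
Lookup 568: h=1, probe 1,2,3,4,5 → slot 5 empty, not found.

5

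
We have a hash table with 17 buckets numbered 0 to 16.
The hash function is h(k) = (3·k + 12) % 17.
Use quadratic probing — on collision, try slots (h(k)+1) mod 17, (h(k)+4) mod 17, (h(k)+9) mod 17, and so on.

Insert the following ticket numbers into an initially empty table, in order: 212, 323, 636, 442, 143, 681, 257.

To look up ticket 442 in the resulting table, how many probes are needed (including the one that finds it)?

212 hashes to 2; slot 2 is free → place at 2.
323 hashes to 12; slot 12 is free → place at 12.
636 hashes to 16; slot 16 is free → place at 16.
442 hashes to 12; 12 taken → place at 13.
143 hashes to 16; 16 taken → place at 0.
681 hashes to 15; slot 15 is free → place at 15.
257 hashes to 1; slot 1 is free → place at 1.
Table: [143, 257, 212, —, —, —, —, —, —, —, —, —, 323, 442, —, 681, 636]
Lookup 442: h=12, probe 12,13 → found at 13.

2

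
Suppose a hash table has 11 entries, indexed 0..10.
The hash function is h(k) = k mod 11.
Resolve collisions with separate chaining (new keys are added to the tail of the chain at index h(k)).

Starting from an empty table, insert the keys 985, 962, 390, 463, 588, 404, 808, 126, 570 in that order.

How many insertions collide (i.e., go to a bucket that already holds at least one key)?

4

985 → bucket 6
962 → bucket 5
390 → bucket 5 (collision)
463 → bucket 1
588 → bucket 5 (collision)
404 → bucket 8
808 → bucket 5 (collision)
126 → bucket 5 (collision)
570 → bucket 9
Final buckets:
0: ∅
1: 463
2: ∅
3: ∅
4: ∅
5: 962 -> 390 -> 588 -> 808 -> 126
6: 985
7: ∅
8: 404
9: 570
10: ∅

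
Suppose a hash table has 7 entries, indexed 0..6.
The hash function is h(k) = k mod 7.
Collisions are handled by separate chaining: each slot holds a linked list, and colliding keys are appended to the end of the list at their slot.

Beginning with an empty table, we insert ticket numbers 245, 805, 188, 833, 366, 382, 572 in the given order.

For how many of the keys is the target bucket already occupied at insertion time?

2

245 → bucket 0
805 → bucket 0 (collision)
188 → bucket 6
833 → bucket 0 (collision)
366 → bucket 2
382 → bucket 4
572 → bucket 5
Final buckets:
0: 245 -> 805 -> 833
1: ∅
2: 366
3: ∅
4: 382
5: 572
6: 188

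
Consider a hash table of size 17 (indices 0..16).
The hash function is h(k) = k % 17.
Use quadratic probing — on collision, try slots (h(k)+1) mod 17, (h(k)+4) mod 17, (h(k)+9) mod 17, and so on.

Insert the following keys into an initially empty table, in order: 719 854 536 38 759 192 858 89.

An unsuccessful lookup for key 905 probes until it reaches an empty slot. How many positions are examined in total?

5

719: h=5 → slot 5
854: h=4 → slot 4
536: h=9 → slot 9
38: h=4, probe 4,5,8 → slot 8
759: h=11 → slot 11
192: h=5, probe 5,6 → slot 6
858: h=8, probe 8,9,12 → slot 12
89: h=4, probe 4,5,8,13 → slot 13
Table: [∅, ∅, ∅, ∅, 854, 719, 192, ∅, 38, 536, ∅, 759, 858, 89, ∅, ∅, ∅]
Lookup 905: h=4, probe 4,5,8,13,3 → slot 3 empty, not found.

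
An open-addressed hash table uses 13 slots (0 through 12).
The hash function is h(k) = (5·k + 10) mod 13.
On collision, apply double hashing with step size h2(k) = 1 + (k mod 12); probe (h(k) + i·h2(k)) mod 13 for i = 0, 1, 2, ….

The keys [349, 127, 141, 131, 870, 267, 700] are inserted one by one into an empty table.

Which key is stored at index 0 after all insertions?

349: h=0 → slot 0
127: h=8 → slot 8
141: h=0, h2=10, probe 0,10 → slot 10
131: h=2 → slot 2
870: h=5 → slot 5
267: h=6 → slot 6
700: h=0, h2=5, probe 0,5,10,2,7 → slot 7
Table: [349, -, 131, -, -, 870, 267, 700, 127, -, 141, -, -]

349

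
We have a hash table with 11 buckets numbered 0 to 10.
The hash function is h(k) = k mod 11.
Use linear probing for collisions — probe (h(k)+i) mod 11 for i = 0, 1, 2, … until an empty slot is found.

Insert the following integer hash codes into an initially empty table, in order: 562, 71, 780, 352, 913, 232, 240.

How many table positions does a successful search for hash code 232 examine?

3

562: h=1 -> slot 1
71: h=5 -> slot 5
780: h=10 -> slot 10
352: h=0 -> slot 0
913: h=0, probe 0,1,2 -> slot 2
232: h=1, probe 1,2,3 -> slot 3
240: h=9 -> slot 9
Table: [352, 562, 913, 232, -, 71, -, -, -, 240, 780]
Lookup 232: h=1, probe 1,2,3 → found at 3.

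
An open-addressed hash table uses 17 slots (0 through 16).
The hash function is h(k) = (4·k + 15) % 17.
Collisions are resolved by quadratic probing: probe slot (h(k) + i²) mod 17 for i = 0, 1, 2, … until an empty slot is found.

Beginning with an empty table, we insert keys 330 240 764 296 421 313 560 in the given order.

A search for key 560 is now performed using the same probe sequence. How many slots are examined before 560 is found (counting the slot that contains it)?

330: h=9 → slot 9
240: h=6 → slot 6
764: h=11 → slot 11
296: h=9, probe 9,10 → slot 10
421: h=16 → slot 16
313: h=9, probe 9,10,13 → slot 13
560: h=11, probe 11,12 → slot 12
Table: [_, _, _, _, _, _, 240, _, _, 330, 296, 764, 560, 313, _, _, 421]
Lookup 560: h=11, probe 11,12 → found at 12.

2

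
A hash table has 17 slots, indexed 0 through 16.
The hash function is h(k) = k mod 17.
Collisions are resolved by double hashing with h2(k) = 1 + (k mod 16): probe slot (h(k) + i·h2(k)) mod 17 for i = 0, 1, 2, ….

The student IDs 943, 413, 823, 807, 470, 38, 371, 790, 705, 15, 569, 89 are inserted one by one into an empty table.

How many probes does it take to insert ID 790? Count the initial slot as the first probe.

943 hashes to 8; slot 8 is free -> place at 8.
413 hashes to 5; slot 5 is free -> place at 5.
823 hashes to 7; slot 7 is free -> place at 7.
807 hashes to 8, h2=8; 8 taken -> place at 16.
470 hashes to 11; slot 11 is free -> place at 11.
38 hashes to 4; slot 4 is free -> place at 4.
371 hashes to 14; slot 14 is free -> place at 14.
790 hashes to 8, h2=7; 8 taken -> place at 15.
705 hashes to 8, h2=2; 8 taken -> place at 10.
15 hashes to 15, h2=16; 15,14 taken -> place at 13.
569 hashes to 8, h2=10; 8 taken -> place at 1.
89 hashes to 4, h2=10; 4,14,7 taken -> place at 0.
Table: [89, 569, ∅, ∅, 38, 413, ∅, 823, 943, ∅, 705, 470, ∅, 15, 371, 790, 807]

2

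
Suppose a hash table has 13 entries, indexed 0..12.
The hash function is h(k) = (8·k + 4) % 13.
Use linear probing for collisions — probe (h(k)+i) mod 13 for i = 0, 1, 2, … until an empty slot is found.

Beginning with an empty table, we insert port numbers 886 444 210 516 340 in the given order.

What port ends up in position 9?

210

Insert 886: h=7, slot 7 empty -> index 7.
Insert 444: h=7, slot 7 occupied -> index 8.
Insert 210: h=7, slots 7,8 occupied -> index 9.
Insert 516: h=11, slot 11 empty -> index 11.
Insert 340: h=7, slots 7,8,9 occupied -> index 10.
Table: [-, -, -, -, -, -, -, 886, 444, 210, 340, 516, -]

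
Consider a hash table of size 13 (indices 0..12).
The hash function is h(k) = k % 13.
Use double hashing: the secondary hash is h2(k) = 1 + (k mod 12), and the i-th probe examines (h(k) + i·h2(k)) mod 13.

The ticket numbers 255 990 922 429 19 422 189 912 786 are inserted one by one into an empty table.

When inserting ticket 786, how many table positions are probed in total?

255 hashes to 8; slot 8 is free → place at 8.
990 hashes to 2; slot 2 is free → place at 2.
922 hashes to 12; slot 12 is free → place at 12.
429 hashes to 0; slot 0 is free → place at 0.
19 hashes to 6; slot 6 is free → place at 6.
422 hashes to 6, h2=3; 6 taken → place at 9.
189 hashes to 7; slot 7 is free → place at 7.
912 hashes to 2, h2=1; 2 taken → place at 3.
786 hashes to 6, h2=7; 6,0,7 taken → place at 1.
Table: [429, 786, 990, 912, _, _, 19, 189, 255, 422, _, _, 922]

4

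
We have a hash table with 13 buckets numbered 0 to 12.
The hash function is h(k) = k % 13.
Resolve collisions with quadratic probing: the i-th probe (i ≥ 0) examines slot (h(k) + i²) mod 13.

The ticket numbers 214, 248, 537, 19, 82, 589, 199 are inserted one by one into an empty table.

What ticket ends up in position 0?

199

Insert 214: h=6, slot 6 empty → index 6.
Insert 248: h=1, slot 1 empty → index 1.
Insert 537: h=4, slot 4 empty → index 4.
Insert 19: h=6, slot 6 occupied → index 7.
Insert 82: h=4, slot 4 occupied → index 5.
Insert 589: h=4, slots 4,5 occupied → index 8.
Insert 199: h=4, slots 4,5,8 occupied → index 0.
Table: [199, 248, -, -, 537, 82, 214, 19, 589, -, -, -, -]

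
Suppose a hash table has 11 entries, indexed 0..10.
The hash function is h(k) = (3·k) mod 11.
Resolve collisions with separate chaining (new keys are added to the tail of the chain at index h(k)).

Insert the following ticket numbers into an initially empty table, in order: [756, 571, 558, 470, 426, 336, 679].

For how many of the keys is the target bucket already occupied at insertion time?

4

756 -> bucket 2
571 -> bucket 8
558 -> bucket 2 (collision)
470 -> bucket 2 (collision)
426 -> bucket 2 (collision)
336 -> bucket 7
679 -> bucket 2 (collision)
Final buckets:
0: -
1: -
2: 756 -> 558 -> 470 -> 426 -> 679
3: -
4: -
5: -
6: -
7: 336
8: 571
9: -
10: -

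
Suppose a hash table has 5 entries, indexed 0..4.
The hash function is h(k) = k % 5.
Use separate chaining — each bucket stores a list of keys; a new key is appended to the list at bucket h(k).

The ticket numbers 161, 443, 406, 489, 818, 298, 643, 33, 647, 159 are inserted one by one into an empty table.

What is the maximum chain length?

5

161 -> bucket 1
443 -> bucket 3
406 -> bucket 1 (collision)
489 -> bucket 4
818 -> bucket 3 (collision)
298 -> bucket 3 (collision)
643 -> bucket 3 (collision)
33 -> bucket 3 (collision)
647 -> bucket 2
159 -> bucket 4 (collision)
Final buckets:
0: -
1: 161 -> 406
2: 647
3: 443 -> 818 -> 298 -> 643 -> 33
4: 489 -> 159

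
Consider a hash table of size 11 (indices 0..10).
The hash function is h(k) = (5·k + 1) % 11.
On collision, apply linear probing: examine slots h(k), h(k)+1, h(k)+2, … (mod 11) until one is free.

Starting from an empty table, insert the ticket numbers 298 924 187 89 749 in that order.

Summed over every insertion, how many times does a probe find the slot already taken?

4

298: h=6 -> slot 6
924: h=1 -> slot 1
187: h=1, probe 1,2 -> slot 2
89: h=6, probe 6,7 -> slot 7
749: h=6, probe 6,7,8 -> slot 8
Table: [_, 924, 187, _, _, _, 298, 89, 749, _, _]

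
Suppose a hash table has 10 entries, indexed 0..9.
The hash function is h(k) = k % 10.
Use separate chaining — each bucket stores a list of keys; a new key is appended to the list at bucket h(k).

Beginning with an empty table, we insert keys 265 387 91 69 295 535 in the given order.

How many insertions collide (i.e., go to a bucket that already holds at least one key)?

2

265 → bucket 5
387 → bucket 7
91 → bucket 1
69 → bucket 9
295 → bucket 5 (collision)
535 → bucket 5 (collision)
Final buckets:
0: .
1: 91
2: .
3: .
4: .
5: 265 -> 295 -> 535
6: .
7: 387
8: .
9: 69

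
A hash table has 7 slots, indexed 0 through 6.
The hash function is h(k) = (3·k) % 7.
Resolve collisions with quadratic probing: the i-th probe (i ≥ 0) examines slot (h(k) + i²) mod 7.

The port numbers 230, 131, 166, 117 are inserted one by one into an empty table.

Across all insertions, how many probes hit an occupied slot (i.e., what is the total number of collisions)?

230: h=4 -> slot 4
131: h=1 -> slot 1
166: h=1, probe 1,2 -> slot 2
117: h=1, probe 1,2,5 -> slot 5
Table: [-, 131, 166, -, 230, 117, -]

3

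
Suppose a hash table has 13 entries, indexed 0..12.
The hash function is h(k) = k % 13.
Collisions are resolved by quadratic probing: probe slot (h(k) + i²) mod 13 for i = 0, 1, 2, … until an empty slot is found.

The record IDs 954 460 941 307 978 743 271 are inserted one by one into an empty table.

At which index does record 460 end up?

Insert 954: h=5, slot 5 empty → index 5.
Insert 460: h=5, slot 5 occupied → index 6.
Insert 941: h=5, slots 5,6 occupied → index 9.
Insert 307: h=8, slot 8 empty → index 8.
Insert 978: h=3, slot 3 empty → index 3.
Insert 743: h=2, slot 2 empty → index 2.
Insert 271: h=11, slot 11 empty → index 11.
Table: [—, —, 743, 978, —, 954, 460, —, 307, 941, —, 271, —]

6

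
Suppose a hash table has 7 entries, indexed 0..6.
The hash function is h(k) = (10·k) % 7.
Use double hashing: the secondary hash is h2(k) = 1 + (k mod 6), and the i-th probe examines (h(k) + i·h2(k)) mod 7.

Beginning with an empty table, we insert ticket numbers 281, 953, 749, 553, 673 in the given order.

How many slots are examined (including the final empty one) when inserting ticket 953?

2

281 hashes to 3; slot 3 is free => place at 3.
953 hashes to 3, h2=6; 3 taken => place at 2.
749 hashes to 0; slot 0 is free => place at 0.
553 hashes to 0, h2=2; 0,2 taken => place at 4.
673 hashes to 3, h2=2; 3 taken => place at 5.
Table: [749, —, 953, 281, 553, 673, —]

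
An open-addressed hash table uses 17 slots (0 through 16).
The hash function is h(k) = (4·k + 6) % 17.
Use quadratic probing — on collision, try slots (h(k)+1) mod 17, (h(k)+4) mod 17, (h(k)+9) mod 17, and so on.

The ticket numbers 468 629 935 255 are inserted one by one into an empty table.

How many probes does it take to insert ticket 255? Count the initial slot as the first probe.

468 hashes to 8; slot 8 is free -> place at 8.
629 hashes to 6; slot 6 is free -> place at 6.
935 hashes to 6; 6 taken -> place at 7.
255 hashes to 6; 6,7 taken -> place at 10.
Table: [-, -, -, -, -, -, 629, 935, 468, -, 255, -, -, -, -, -, -]

3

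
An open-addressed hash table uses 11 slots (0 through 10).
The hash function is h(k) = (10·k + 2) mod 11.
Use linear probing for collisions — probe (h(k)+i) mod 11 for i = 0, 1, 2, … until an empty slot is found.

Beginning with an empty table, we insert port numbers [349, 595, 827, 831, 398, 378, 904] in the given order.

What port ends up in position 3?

904

Insert 349: h=5, slot 5 empty => index 5.
Insert 595: h=1, slot 1 empty => index 1.
Insert 827: h=0, slot 0 empty => index 0.
Insert 831: h=7, slot 7 empty => index 7.
Insert 398: h=0, slots 0,1 occupied => index 2.
Insert 378: h=9, slot 9 empty => index 9.
Insert 904: h=0, slots 0,1,2 occupied => index 3.
Table: [827, 595, 398, 904, ., 349, ., 831, ., 378, .]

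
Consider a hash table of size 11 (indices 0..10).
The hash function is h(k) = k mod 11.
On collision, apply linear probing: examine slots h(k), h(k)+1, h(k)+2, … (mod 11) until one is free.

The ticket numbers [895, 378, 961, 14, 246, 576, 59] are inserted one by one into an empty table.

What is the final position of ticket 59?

9

895: h=4 → slot 4
378: h=4, probe 4,5 → slot 5
961: h=4, probe 4,5,6 → slot 6
14: h=3 → slot 3
246: h=4, probe 4,5,6,7 → slot 7
576: h=4, probe 4,5,6,7,8 → slot 8
59: h=4, probe 4,5,6,7,8,9 → slot 9
Table: [., ., ., 14, 895, 378, 961, 246, 576, 59, .]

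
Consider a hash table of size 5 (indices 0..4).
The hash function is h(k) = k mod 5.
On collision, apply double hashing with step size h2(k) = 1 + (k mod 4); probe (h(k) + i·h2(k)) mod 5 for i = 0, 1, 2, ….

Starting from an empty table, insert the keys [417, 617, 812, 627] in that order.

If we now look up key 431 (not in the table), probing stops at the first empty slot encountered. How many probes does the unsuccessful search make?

Insert 417: h=2, slot 2 empty → index 2.
Insert 617: h=2, h2=2, slot 2 occupied → index 4.
Insert 812: h=2, h2=1, slot 2 occupied → index 3.
Insert 627: h=2, h2=4, slot 2 occupied → index 1.
Table: [∅, 627, 417, 812, 617]
Lookup 431: h=1, h2=4, probe 1,0 → slot 0 empty, not found.

2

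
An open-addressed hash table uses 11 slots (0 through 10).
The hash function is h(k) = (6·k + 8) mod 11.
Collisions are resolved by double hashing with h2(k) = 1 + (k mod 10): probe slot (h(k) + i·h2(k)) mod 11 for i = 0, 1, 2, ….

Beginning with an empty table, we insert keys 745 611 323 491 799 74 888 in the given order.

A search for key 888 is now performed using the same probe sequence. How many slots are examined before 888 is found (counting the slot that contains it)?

3

745 hashes to 1; slot 1 is free -> place at 1.
611 hashes to 0; slot 0 is free -> place at 0.
323 hashes to 10; slot 10 is free -> place at 10.
491 hashes to 6; slot 6 is free -> place at 6.
799 hashes to 6, h2=10; 6 taken -> place at 5.
74 hashes to 1, h2=5; 1,6,0,5,10 taken -> place at 4.
888 hashes to 1, h2=9; 1,10 taken -> place at 8.
Table: [611, 745, _, _, 74, 799, 491, _, 888, _, 323]
Lookup 888: h=1, h2=9, probe 1,10,8 → found at 8.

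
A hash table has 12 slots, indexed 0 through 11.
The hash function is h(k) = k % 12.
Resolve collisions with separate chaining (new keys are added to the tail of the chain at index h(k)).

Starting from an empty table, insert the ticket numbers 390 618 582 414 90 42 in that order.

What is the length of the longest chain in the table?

6

Insert 390: h=6, bucket 6 empty → new chain.
Insert 618: h=6, bucket 6 nonempty → append to chain.
Insert 582: h=6, bucket 6 nonempty → append to chain.
Insert 414: h=6, bucket 6 nonempty → append to chain.
Insert 90: h=6, bucket 6 nonempty → append to chain.
Insert 42: h=6, bucket 6 nonempty → append to chain.
Final buckets:
0: _
1: _
2: _
3: _
4: _
5: _
6: 390 -> 618 -> 582 -> 414 -> 90 -> 42
7: _
8: _
9: _
10: _
11: _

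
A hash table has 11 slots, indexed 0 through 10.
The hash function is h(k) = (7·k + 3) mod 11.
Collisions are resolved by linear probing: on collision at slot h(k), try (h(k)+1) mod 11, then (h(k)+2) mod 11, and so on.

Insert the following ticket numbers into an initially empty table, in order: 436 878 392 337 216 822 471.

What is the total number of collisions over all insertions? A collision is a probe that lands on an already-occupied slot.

Insert 436: h=8, slot 8 empty => index 8.
Insert 878: h=0, slot 0 empty => index 0.
Insert 392: h=8, slot 8 occupied => index 9.
Insert 337: h=8, slots 8,9 occupied => index 10.
Insert 216: h=8, slots 8,9,10,0 occupied => index 1.
Insert 822: h=4, slot 4 empty => index 4.
Insert 471: h=0, slots 0,1 occupied => index 2.
Table: [878, 216, 471, -, 822, -, -, -, 436, 392, 337]

9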